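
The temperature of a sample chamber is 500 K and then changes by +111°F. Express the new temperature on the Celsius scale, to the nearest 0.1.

288.5°C

Initial temperature in Celsius: 500 - 273.15 = 226.8500°C.
The 111°F change is an interval, so only the factor 5/9 applies: +111 × 5/9 = +61.6667°C.
Final Celsius temperature: 226.8500 + 61.6667 = 288.5167°C.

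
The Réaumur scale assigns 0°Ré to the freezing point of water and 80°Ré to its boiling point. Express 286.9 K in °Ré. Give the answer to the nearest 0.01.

11.00°Ré

First in Celsius: 286.9 - 273.15 = 13.7500°C.
Linearly onto the Réaumur scale: 0 + (13.7500 / 100) × (80 - 0) = 11.00°Ré.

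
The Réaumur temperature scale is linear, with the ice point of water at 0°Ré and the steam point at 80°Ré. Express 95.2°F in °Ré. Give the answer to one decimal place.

First in Celsius: (95.2 - 32) × 5/9 = 35.1111°C.
Linearly onto the Réaumur scale: 0 + (35.1111 / 100) × (80 - 0) = 28.1°Ré.

28.1°Ré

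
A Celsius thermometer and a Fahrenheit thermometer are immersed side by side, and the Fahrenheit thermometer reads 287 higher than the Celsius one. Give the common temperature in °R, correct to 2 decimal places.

1065.42°R

Let x be the Celsius reading; then the Fahrenheit reading is 1.8·x + 32.
(1.8·x + 32) - x = 287  ⇒  (0.8)·x = 255  ⇒  x = 318.7500°C.
In Rankine: 318.7500 × 1.8 + 491.67 = 1065.42°R.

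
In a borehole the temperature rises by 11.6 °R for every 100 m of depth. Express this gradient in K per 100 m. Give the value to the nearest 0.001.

The quantity depends on a temperature interval, so only the ratio of degree sizes applies; the offset between the scales is irrelevant.
A change of 1°R is a change of 5/9 K, so 11.6 × 5/9 = 6.444.

6.444 K/100 m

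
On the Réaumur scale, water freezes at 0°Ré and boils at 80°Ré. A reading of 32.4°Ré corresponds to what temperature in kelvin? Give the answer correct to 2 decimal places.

Linear interpolation between the fixed points: C = (32.4 - 0) × 100 / (80 - 0) = 40.5000°C.
Then 40.5000 + 273.15 = 313.65 K.

313.65 K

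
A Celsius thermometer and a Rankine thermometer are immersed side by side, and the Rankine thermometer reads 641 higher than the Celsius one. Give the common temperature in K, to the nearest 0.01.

Let x be the Celsius reading; then the Rankine reading is 1.8·x + 491.67.
(1.8·x + 491.67) - x = 641  ⇒  (0.8)·x = 149.33  ⇒  x = 186.6625°C.
In kelvin: 186.6625 + 273.15 = 459.81 K.

459.81 K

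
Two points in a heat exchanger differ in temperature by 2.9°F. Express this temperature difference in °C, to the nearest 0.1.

1.6°C

For a temperature interval the offset drops out; only the factor 5/9 applies.
2.9 × 5/9 = 1.6.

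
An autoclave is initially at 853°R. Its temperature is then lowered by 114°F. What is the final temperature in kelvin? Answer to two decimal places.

410.56 K

Initial temperature in Celsius: (853 - 491.67) × 5/9 = 200.7389°C.
The 114°F change is an interval, so only the factor 5/9 applies: -114 × 5/9 = -63.3333°C.
Final Celsius temperature: 200.7389 - 63.3333 = 137.4056°C.
In kelvin: 137.4056 + 273.15 = 410.56 K.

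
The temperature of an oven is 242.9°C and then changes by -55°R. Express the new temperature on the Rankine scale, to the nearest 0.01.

The 55°R change is an interval, so only the factor 5/9 applies: -55 × 5/9 = -30.5556°C.
Final Celsius temperature: 242.9000 - 30.5556 = 212.3444°C.
In Rankine: 212.3444 × 1.8 + 491.67 = 873.89°R.

873.89°R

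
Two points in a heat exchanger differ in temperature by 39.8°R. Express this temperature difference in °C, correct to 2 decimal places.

For a temperature interval the offset drops out; only the factor 5/9 applies.
39.8 × 5/9 = 22.11.

22.11°C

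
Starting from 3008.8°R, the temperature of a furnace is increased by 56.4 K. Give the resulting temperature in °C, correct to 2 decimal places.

Initial temperature in Celsius: (3008.8 - 491.67) × 5/9 = 1398.4056°C.
The 56.4 K change is an interval; Kelvin and Celsius degrees are the same size, so ΔC = +56.4°C.
Final Celsius temperature: 1398.4056 + 56.4000 = 1454.8056°C.

1454.81°C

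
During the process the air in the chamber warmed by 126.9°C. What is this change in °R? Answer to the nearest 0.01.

228.42°R

For a temperature interval the offset drops out; only the factor 1.8 applies.
126.9 × 1.8 = 228.42.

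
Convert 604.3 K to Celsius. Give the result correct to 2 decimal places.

331.15°C

In Celsius: 604.3 - 273.15 = 331.1500°C.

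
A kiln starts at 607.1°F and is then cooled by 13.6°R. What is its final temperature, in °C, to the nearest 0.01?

311.94°C

Initial temperature in Celsius: (607.1 - 32) × 5/9 = 319.5000°C.
The 13.6°R change is an interval, so only the factor 5/9 applies: -13.6 × 5/9 = -7.5556°C.
Final Celsius temperature: 319.5000 - 7.5556 = 311.9444°C.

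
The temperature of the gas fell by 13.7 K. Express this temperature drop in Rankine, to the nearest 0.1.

An interval of 1 K corresponds to 1.8°R.
13.7 × 1.8 = 24.7.

24.7°R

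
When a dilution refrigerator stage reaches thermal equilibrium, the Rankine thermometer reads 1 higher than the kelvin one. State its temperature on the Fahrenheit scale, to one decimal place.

-457.4°F

Let x be the kelvin reading; then the Rankine reading is 1.8·x.
(1.8·x) - x = 1  ⇒  (0.8)·x = 1  ⇒  x = 1.2500 K.
In Celsius: 1.25 - 273.15 = -271.9000°C.
In Fahrenheit: -271.9000 × 1.8 + 32 = -457.4°F.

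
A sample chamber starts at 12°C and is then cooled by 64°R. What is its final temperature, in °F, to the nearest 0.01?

-10.40°F

The 64°R change is an interval, so only the factor 5/9 applies: -64 × 5/9 = -35.5556°C.
Final Celsius temperature: 12.0000 - 35.5556 = -23.5556°C.
In Fahrenheit: -23.5556 × 1.8 + 32 = -10.40°F.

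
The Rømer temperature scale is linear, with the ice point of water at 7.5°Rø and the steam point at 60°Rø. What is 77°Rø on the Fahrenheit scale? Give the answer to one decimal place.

Linear interpolation between the fixed points: C = (77 - 7.5) × 100 / (60 - 7.5) = 132.3810°C.
Then 132.3810 × 1.8 + 32 = 270.3°F.

270.3°F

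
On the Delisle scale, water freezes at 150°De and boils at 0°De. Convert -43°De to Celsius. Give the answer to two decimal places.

128.67°C

Linear interpolation between the fixed points: C = (-43 - 150) × 100 / (0 - 150) = 128.6667°C.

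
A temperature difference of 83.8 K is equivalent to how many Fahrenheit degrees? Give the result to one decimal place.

Only the scale ratio 1.8 matters for a change in temperature.
83.8 × 1.8 = 150.8.

150.8°F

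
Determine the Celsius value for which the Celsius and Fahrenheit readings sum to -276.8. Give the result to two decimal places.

-110.29°C

Let C be the Celsius reading. The Fahrenheit reading is F = 1.8·C + 32.
Require C + F = -276.8: (2.8)·C + 32 = -276.8.
C = (-276.8 - 32) / (2.8) = -110.29.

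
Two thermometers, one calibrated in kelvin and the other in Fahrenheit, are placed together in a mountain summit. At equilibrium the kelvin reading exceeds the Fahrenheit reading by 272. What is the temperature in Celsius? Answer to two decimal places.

Let x be the kelvin reading; then the Fahrenheit reading is 1.8·x - 459.67.
(1.8·x - 459.67) - x = -272  ⇒  (0.8)·x = 187.67  ⇒  x = 234.5875 K.
In Celsius: 234.5875 - 273.15 = -38.56°C.

-38.56°C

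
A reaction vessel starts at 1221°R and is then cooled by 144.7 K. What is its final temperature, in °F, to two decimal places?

500.87°F

Initial temperature in Celsius: (1221 - 491.67) × 5/9 = 405.1833°C.
The 144.7 K change is an interval; Kelvin and Celsius degrees are the same size, so ΔC = -144.7°C.
Final Celsius temperature: 405.1833 - 144.7000 = 260.4833°C.
In Fahrenheit: 260.4833 × 1.8 + 32 = 500.87°F.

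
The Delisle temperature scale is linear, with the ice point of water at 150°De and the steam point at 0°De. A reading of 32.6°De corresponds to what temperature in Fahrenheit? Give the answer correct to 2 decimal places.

Linear interpolation between the fixed points: C = (32.6 - 150) × 100 / (0 - 150) = 78.2667°C.
Then 78.2667 × 1.8 + 32 = 172.88°F.

172.88°F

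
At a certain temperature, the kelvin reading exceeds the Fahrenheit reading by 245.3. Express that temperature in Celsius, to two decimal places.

Let x be the Fahrenheit reading; then the kelvin reading is 5/9·x + 255.372.
(5/9·x + 255.372) - x = 245.3  ⇒  (-4/9)·x = -10.0722  ⇒  x = 22.6625°F.
In Celsius: (22.6625 - 32) × 5/9 = -5.19°C.

-5.19°C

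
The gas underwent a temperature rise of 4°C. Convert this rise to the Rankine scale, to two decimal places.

7.20°R

Only the scale ratio 1.8 matters for a change in temperature.
4 × 1.8 = 7.20.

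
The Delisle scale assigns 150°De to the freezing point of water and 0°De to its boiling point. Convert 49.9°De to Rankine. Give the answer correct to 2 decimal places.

611.79°R

Linear interpolation between the fixed points: C = (49.9 - 150) × 100 / (0 - 150) = 66.7333°C.
Then 66.7333 × 1.8 + 491.67 = 611.79°R.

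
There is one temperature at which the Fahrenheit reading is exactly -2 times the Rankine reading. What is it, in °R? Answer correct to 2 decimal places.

Let R be the Rankine reading. The Fahrenheit reading is F = 1·R - 459.67.
Require F = -2·R: 1·R - 459.67 = -2·R.
(3)·R = 459.67  ⇒  R = 153.22.

153.22°R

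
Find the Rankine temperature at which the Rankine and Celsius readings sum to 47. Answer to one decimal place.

Let R be the Rankine reading. The Celsius reading is C = 5/9·R - 273.15.
Require R + C = 47: (14/9)·R - 273.15 = 47.
R = (47 + 273.15) / (14/9) = 205.8.

205.8°R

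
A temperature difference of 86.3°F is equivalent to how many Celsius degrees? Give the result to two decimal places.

Only the scale ratio 5/9 matters for a change in temperature.
86.3 × 5/9 = 47.94.

47.94°C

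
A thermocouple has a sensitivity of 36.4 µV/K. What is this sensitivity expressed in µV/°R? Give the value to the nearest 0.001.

The quantity depends on a temperature interval, so only the ratio of degree sizes applies; the offset between the scales is irrelevant.
A change of 1°R is a change of 5/9 K, so per °R the value is 36.4 × 5/9 = 20.222.

20.222 µV/°R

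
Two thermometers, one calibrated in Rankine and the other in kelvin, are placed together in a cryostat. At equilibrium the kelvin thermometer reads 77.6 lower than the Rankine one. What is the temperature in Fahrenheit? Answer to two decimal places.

Let x be the Rankine reading; then the kelvin reading is 5/9·x.
(5/9·x) - x = -77.6  ⇒  (-4/9)·x = -77.6  ⇒  x = 174.6000°R.
In Celsius: (174.6 - 491.67) × 5/9 = -176.1500°C.
In Fahrenheit: -176.1500 × 1.8 + 32 = -285.07°F.

-285.07°F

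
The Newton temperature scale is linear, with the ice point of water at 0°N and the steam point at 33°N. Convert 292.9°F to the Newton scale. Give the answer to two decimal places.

47.83°N

First in Celsius: (292.9 - 32) × 5/9 = 144.9444°C.
Linearly onto the Newton scale: 0 + (144.9444 / 100) × (33 - 0) = 47.83°N.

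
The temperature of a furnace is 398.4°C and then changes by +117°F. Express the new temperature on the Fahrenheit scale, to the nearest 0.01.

The 117°F change is an interval, so only the factor 5/9 applies: +117 × 5/9 = +65.0000°C.
Final Celsius temperature: 398.4000 + 65.0000 = 463.4000°C.
In Fahrenheit: 463.4000 × 1.8 + 32 = 866.12°F.

866.12°F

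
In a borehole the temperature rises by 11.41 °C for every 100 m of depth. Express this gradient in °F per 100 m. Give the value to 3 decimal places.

Since only a temperature interval is involved, the additive offset between the scales drops out.
A change of 1°C is a change of 1.8°F, so 11.41 × 1.8 = 20.538.

20.538 °F/100 m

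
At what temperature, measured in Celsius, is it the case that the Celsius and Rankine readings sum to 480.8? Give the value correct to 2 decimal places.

Let C be the Celsius reading. The Rankine reading is R = 1.8·C + 491.67.
Require C + R = 480.8: (2.8)·C + 491.67 = 480.8.
C = (480.8 - 491.67) / (2.8) = -3.88.

-3.88°C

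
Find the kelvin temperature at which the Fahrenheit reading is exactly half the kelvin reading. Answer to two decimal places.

353.59 K

Let K be the kelvin reading. The Fahrenheit reading is F = 1.8·K - 459.67.
Require F = 0.5·K: 1.8·K - 459.67 = 0.5·K.
(1.3)·K = 459.67  ⇒  K = 353.59.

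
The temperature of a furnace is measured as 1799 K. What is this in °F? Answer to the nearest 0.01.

In Celsius: 1799 - 273.15 = 1525.8500°C.
In Fahrenheit: 1525.8500 × 1.8 + 32 = 2778.53°F.

2778.53°F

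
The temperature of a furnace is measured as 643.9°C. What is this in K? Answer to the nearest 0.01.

In kelvin: 643.9000 + 273.15 = 917.05 K.

917.05 K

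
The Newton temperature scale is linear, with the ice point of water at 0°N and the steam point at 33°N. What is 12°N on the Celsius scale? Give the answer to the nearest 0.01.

Linear interpolation between the fixed points: C = (12 - 0) × 100 / (33 - 0) = 36.3636°C.

36.36°C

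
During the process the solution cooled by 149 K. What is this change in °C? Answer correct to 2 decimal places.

Kelvin and Celsius degrees are the same size, so the interval is unchanged: 149.00.

149.00°C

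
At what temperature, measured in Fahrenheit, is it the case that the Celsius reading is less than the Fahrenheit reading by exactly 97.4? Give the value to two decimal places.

Let F be the Fahrenheit reading. The Celsius reading is C = 5/9·F - 17.7778.
Require C - F = -97.4: (-4/9)·F - 17.7778 = -97.4.
F = (-97.4 + 17.7778) / (-4/9) = 179.15.

179.15°F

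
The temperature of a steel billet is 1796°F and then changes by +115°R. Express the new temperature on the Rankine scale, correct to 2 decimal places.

2370.67°R

Initial temperature in Celsius: (1796 - 32) × 5/9 = 980.0000°C.
The 115°R change is an interval, so only the factor 5/9 applies: +115 × 5/9 = +63.8889°C.
Final Celsius temperature: 980.0000 + 63.8889 = 1043.8889°C.
In Rankine: 1043.8889 × 1.8 + 491.67 = 2370.67°R.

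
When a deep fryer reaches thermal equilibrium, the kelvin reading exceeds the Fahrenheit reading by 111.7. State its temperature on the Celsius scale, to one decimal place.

Let x be the Fahrenheit reading; then the kelvin reading is 5/9·x + 255.372.
(5/9·x + 255.372) - x = 111.7  ⇒  (-4/9)·x = -143.672  ⇒  x = 323.2625°F.
In Celsius: (323.2625 - 32) × 5/9 = 161.8°C.

161.8°C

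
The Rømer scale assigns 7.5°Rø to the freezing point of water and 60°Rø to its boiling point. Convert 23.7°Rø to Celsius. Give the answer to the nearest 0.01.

30.86°C

Linear interpolation between the fixed points: C = (23.7 - 7.5) × 100 / (60 - 7.5) = 30.8571°C.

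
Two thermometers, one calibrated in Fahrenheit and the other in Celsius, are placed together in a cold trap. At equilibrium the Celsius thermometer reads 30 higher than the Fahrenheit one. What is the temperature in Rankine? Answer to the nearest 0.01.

Let x be the Fahrenheit reading; then the Celsius reading is 5/9·x - 17.7778.
(5/9·x - 17.7778) - x = 30  ⇒  (-4/9)·x = 47.7778  ⇒  x = -107.5000°F.
In Celsius: (-107.5 - 32) × 5/9 = -77.5000°C.
In Rankine: -77.5000 × 1.8 + 491.67 = 352.17°R.

352.17°R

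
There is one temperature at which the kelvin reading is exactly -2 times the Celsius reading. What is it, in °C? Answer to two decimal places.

Let C be the Celsius reading. The kelvin reading is K = 1·C + 273.15.
Require K = -2·C: 1·C + 273.15 = -2·C.
(3)·C = -273.15  ⇒  C = -91.05.

-91.05°C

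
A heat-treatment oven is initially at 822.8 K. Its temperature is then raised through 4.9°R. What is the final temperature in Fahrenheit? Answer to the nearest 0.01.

Initial temperature in Celsius: 822.8 - 273.15 = 549.6500°C.
The 4.9°R change is an interval, so only the factor 5/9 applies: +4.9 × 5/9 = +2.7222°C.
Final Celsius temperature: 549.6500 + 2.7222 = 552.3722°C.
In Fahrenheit: 552.3722 × 1.8 + 32 = 1026.27°F.

1026.27°F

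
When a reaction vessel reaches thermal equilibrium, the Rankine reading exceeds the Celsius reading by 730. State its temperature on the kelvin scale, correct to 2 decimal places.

Let x be the Celsius reading; then the Rankine reading is 1.8·x + 491.67.
(1.8·x + 491.67) - x = 730  ⇒  (0.8)·x = 238.33  ⇒  x = 297.9125°C.
In kelvin: 297.9125 + 273.15 = 571.06 K.

571.06 K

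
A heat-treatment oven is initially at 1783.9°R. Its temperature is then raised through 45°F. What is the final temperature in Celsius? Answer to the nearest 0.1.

742.9°C

Initial temperature in Celsius: (1783.9 - 491.67) × 5/9 = 717.9056°C.
The 45°F change is an interval, so only the factor 5/9 applies: +45 × 5/9 = +25.0000°C.
Final Celsius temperature: 717.9056 + 25.0000 = 742.9056°C.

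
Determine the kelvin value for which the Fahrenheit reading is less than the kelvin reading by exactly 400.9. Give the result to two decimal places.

Let K be the kelvin reading. The Fahrenheit reading is F = 1.8·K - 459.67.
Require F - K = -400.9: (0.8)·K - 459.67 = -400.9.
K = (-400.9 + 459.67) / (0.8) = 73.46.

73.46 K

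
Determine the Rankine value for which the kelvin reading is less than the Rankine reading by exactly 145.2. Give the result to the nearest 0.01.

Let R be the Rankine reading. The kelvin reading is K = 5/9·R.
Require K - R = -145.2: (-4/9)·R = -145.2.
R = (-145.2) / (-4/9) = 326.70.

326.70°R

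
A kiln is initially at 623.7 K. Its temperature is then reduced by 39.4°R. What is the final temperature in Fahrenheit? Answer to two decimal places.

623.59°F

Initial temperature in Celsius: 623.7 - 273.15 = 350.5500°C.
The 39.4°R change is an interval, so only the factor 5/9 applies: -39.4 × 5/9 = -21.8889°C.
Final Celsius temperature: 350.5500 - 21.8889 = 328.6611°C.
In Fahrenheit: 328.6611 × 1.8 + 32 = 623.59°F.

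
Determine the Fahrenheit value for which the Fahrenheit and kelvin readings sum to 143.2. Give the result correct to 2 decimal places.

Let F be the Fahrenheit reading. The kelvin reading is K = 5/9·F + 255.372.
Require F + K = 143.2: (14/9)·F + 255.372 = 143.2.
F = (143.2 - 255.372) / (14/9) = -72.11.

-72.11°F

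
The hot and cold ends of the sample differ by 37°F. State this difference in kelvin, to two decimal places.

20.56 K

Only the scale ratio 5/9 matters for a change in temperature.
37 × 5/9 = 20.56.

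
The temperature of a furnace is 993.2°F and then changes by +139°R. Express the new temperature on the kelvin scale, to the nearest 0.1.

Initial temperature in Celsius: (993.2 - 32) × 5/9 = 534.0000°C.
The 139°R change is an interval, so only the factor 5/9 applies: +139 × 5/9 = +77.2222°C.
Final Celsius temperature: 534.0000 + 77.2222 = 611.2222°C.
In kelvin: 611.2222 + 273.15 = 884.4 K.

884.4 K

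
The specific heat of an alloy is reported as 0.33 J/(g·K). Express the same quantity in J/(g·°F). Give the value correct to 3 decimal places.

Since only a temperature interval is involved, the additive offset between the scales drops out.
A change of 1°F is a change of 5/9 K, so per °F the value is 0.33 × 5/9 = 0.183.

0.183 J/(g·°F)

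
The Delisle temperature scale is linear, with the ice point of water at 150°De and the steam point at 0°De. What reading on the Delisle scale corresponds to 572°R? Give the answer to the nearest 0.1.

83.1°De

First in Celsius: (572 - 491.67) × 5/9 = 44.6278°C.
Linearly onto the Delisle scale: 150 + (44.6278 / 100) × (0 - 150) = 83.1°De.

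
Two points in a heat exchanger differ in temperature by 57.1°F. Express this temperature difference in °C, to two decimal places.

31.72°C

Only the scale ratio 5/9 matters for a change in temperature.
57.1 × 5/9 = 31.72.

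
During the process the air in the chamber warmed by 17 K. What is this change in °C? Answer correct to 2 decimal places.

17.00°C

Kelvin and Celsius degrees are the same size, so the interval is unchanged: 17.00.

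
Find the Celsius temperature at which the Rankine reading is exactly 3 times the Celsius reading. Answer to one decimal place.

409.7°C

Let C be the Celsius reading. The Rankine reading is R = 1.8·C + 491.67.
Require R = 3·C: 1.8·C + 491.67 = 3·C.
(-1.2)·C = -491.67  ⇒  C = 409.7.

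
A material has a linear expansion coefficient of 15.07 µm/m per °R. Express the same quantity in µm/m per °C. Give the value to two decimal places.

27.13 µm/m per °C

The quantity depends on a temperature interval, so only the ratio of degree sizes applies; the offset between the scales is irrelevant.
A change of 1°C is a change of 1.8°R, so per °C the value is 15.07 × 1.8 = 27.13.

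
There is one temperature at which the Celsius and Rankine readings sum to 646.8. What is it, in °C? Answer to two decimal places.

Let C be the Celsius reading. The Rankine reading is R = 1.8·C + 491.67.
Require C + R = 646.8: (2.8)·C + 491.67 = 646.8.
C = (646.8 - 491.67) / (2.8) = 55.40.

55.40°C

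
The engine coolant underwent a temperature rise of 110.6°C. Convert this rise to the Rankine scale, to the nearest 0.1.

199.1°R

Only the scale ratio 1.8 matters for a change in temperature.
110.6 × 1.8 = 199.1.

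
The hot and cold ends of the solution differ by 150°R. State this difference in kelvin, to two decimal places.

83.33 K

An interval of 1°R corresponds to 5/9 K.
150 × 5/9 = 83.33.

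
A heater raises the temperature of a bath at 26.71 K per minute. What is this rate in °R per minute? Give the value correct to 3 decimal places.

48.078 °R/minute

Since only a temperature interval is involved, the additive offset between the scales drops out.
A change of 1 K is a change of 1.8°R, so 26.71 × 1.8 = 48.078.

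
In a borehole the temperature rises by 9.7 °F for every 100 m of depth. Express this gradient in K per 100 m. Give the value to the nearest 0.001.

The quantity depends on a temperature interval, so only the ratio of degree sizes applies; the offset between the scales is irrelevant.
A change of 1°F is a change of 5/9 K, so 9.7 × 5/9 = 5.389.

5.389 K/100 m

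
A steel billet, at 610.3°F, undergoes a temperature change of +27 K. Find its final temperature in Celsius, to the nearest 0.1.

Initial temperature in Celsius: (610.3 - 32) × 5/9 = 321.2778°C.
The 27 K change is an interval; Kelvin and Celsius degrees are the same size, so ΔC = +27°C.
Final Celsius temperature: 321.2778 + 27.0000 = 348.2778°C.

348.3°C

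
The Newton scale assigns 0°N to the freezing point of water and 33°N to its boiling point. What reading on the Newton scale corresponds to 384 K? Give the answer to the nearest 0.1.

36.6°N

First in Celsius: 384 - 273.15 = 110.8500°C.
Linearly onto the Newton scale: 0 + (110.8500 / 100) × (33 - 0) = 36.6°N.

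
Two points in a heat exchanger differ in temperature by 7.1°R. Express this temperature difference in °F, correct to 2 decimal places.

Rankine and Fahrenheit degrees are the same size, so the interval is unchanged: 7.10.

7.10°F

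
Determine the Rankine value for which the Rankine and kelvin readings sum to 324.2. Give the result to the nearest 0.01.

208.41°R

Let R be the Rankine reading. The kelvin reading is K = 5/9·R.
Require R + K = 324.2: (14/9)·R = 324.2.
R = (324.2) / (14/9) = 208.41.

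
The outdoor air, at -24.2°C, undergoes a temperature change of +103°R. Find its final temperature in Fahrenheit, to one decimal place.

91.4°F

The 103°R change is an interval, so only the factor 5/9 applies: +103 × 5/9 = +57.2222°C.
Final Celsius temperature: -24.2000 + 57.2222 = 33.0222°C.
In Fahrenheit: 33.0222 × 1.8 + 32 = 91.4°F.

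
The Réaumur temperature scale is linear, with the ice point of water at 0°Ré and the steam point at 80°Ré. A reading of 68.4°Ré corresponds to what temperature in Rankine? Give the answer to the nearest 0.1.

645.6°R

Linear interpolation between the fixed points: C = (68.4 - 0) × 100 / (80 - 0) = 85.5000°C.
Then 85.5000 × 1.8 + 491.67 = 645.6°R.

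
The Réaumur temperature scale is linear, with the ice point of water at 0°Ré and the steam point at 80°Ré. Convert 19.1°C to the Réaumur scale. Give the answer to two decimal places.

15.28°Ré

Linearly onto the Réaumur scale: 0 + (19.1000 / 100) × (80 - 0) = 15.28°Ré.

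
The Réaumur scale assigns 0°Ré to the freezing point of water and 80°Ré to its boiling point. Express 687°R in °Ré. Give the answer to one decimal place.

86.8°Ré

First in Celsius: (687 - 491.67) × 5/9 = 108.5167°C.
Linearly onto the Réaumur scale: 0 + (108.5167 / 100) × (80 - 0) = 86.8°Ré.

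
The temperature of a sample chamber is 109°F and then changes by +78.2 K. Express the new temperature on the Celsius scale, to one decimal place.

121.0°C

Initial temperature in Celsius: (109 - 32) × 5/9 = 42.7778°C.
The 78.2 K change is an interval; Kelvin and Celsius degrees are the same size, so ΔC = +78.2°C.
Final Celsius temperature: 42.7778 + 78.2000 = 120.9778°C.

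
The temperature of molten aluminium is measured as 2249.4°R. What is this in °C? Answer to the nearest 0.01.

976.52°C

In Celsius: (2249.4 - 491.67) × 5/9 = 976.5167°C.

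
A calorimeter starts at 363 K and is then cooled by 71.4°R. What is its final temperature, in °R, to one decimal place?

Initial temperature in Celsius: 363 - 273.15 = 89.8500°C.
The 71.4°R change is an interval, so only the factor 5/9 applies: -71.4 × 5/9 = -39.6667°C.
Final Celsius temperature: 89.8500 - 39.6667 = 50.1833°C.
In Rankine: 50.1833 × 1.8 + 491.67 = 582.0°R.

582.0°R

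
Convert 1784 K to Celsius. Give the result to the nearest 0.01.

In Celsius: 1784 - 273.15 = 1510.8500°C.

1510.85°C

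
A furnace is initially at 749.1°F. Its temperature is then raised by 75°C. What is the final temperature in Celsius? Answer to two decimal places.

Initial temperature in Celsius: (749.1 - 32) × 5/9 = 398.3889°C.
Final Celsius temperature: 398.3889 + 75.0000 = 473.3889°C.

473.39°C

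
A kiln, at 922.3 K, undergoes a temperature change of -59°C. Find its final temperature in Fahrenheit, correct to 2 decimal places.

Initial temperature in Celsius: 922.3 - 273.15 = 649.1500°C.
Final Celsius temperature: 649.1500 - 59.0000 = 590.1500°C.
In Fahrenheit: 590.1500 × 1.8 + 32 = 1094.27°F.

1094.27°F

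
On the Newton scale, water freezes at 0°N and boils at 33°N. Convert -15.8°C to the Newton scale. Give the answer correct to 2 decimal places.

Linearly onto the Newton scale: 0 + (-15.8000 / 100) × (33 - 0) = -5.21°N.

-5.21°N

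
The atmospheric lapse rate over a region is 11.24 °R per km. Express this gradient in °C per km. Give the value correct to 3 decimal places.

6.244 °C/km

Since only a temperature interval is involved, the additive offset between the scales drops out.
A change of 1°R is a change of 5/9°C, so 11.24 × 5/9 = 6.244.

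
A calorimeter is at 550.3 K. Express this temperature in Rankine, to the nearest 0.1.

990.5°R

In Celsius: 550.3 - 273.15 = 277.1500°C.
In Rankine: 277.1500 × 1.8 + 491.67 = 990.5°R.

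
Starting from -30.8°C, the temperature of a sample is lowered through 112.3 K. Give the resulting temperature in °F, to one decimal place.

-225.6°F

The 112.3 K change is an interval; Kelvin and Celsius degrees are the same size, so ΔC = -112.3°C.
Final Celsius temperature: -30.8000 - 112.3000 = -143.1000°C.
In Fahrenheit: -143.1000 × 1.8 + 32 = -225.6°F.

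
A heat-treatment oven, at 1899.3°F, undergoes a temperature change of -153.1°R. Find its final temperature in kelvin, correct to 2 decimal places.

1225.48 K

Initial temperature in Celsius: (1899.3 - 32) × 5/9 = 1037.3889°C.
The 153.1°R change is an interval, so only the factor 5/9 applies: -153.1 × 5/9 = -85.0556°C.
Final Celsius temperature: 1037.3889 - 85.0556 = 952.3333°C.
In kelvin: 952.3333 + 273.15 = 1225.48 K.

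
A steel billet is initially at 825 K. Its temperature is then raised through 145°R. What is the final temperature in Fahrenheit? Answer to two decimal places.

Initial temperature in Celsius: 825 - 273.15 = 551.8500°C.
The 145°R change is an interval, so only the factor 5/9 applies: +145 × 5/9 = +80.5556°C.
Final Celsius temperature: 551.8500 + 80.5556 = 632.4056°C.
In Fahrenheit: 632.4056 × 1.8 + 32 = 1170.33°F.

1170.33°F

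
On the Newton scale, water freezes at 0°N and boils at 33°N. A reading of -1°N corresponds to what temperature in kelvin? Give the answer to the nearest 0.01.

Linear interpolation between the fixed points: C = (-1 - 0) × 100 / (33 - 0) = -3.0303°C.
Then -3.0303 + 273.15 = 270.12 K.

270.12 K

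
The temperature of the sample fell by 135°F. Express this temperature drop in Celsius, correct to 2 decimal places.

An interval of 1°F corresponds to 5/9°C.
135 × 5/9 = 75.00.

75.00°C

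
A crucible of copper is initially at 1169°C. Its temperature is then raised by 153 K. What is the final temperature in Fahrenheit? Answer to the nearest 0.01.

The 153 K change is an interval; Kelvin and Celsius degrees are the same size, so ΔC = +153°C.
Final Celsius temperature: 1169.0000 + 153.0000 = 1322.0000°C.
In Fahrenheit: 1322.0000 × 1.8 + 32 = 2411.60°F.

2411.60°F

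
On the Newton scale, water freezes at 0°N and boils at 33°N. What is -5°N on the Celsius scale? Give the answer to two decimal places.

Linear interpolation between the fixed points: C = (-5 - 0) × 100 / (33 - 0) = -15.1515°C.

-15.15°C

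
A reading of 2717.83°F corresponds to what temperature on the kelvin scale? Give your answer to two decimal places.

In Celsius: (2717.83 - 32) × 5/9 = 1492.1278°C.
In kelvin: 1492.1278 + 273.15 = 1765.28 K.

1765.28 K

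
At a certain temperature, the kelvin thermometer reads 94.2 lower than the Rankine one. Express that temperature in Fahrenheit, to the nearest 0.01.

Let x be the Rankine reading; then the kelvin reading is 5/9·x.
(5/9·x) - x = -94.2  ⇒  (-4/9)·x = -94.2  ⇒  x = 211.9500°R.
In Celsius: (211.95 - 491.67) × 5/9 = -155.4000°C.
In Fahrenheit: -155.4000 × 1.8 + 32 = -247.72°F.

-247.72°F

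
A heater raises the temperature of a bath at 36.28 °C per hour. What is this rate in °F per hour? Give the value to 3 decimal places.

65.304 °F/hour

Since only a temperature interval is involved, the additive offset between the scales drops out.
A change of 1°C is a change of 1.8°F, so 36.28 × 1.8 = 65.304.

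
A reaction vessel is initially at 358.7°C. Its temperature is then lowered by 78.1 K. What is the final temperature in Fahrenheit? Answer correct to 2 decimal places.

537.08°F

The 78.1 K change is an interval; Kelvin and Celsius degrees are the same size, so ΔC = -78.1°C.
Final Celsius temperature: 358.7000 - 78.1000 = 280.6000°C.
In Fahrenheit: 280.6000 × 1.8 + 32 = 537.08°F.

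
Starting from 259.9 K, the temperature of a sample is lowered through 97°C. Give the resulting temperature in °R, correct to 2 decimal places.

Initial temperature in Celsius: 259.9 - 273.15 = -13.2500°C.
Final Celsius temperature: -13.2500 - 97.0000 = -110.2500°C.
In Rankine: -110.2500 × 1.8 + 491.67 = 293.22°R.

293.22°R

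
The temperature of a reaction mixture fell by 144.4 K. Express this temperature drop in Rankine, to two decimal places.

259.92°R

Only the scale ratio 1.8 matters for a change in temperature.
144.4 × 1.8 = 259.92.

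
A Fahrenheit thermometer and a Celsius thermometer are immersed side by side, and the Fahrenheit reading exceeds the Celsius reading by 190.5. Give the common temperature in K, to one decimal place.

Let x be the Fahrenheit reading; then the Celsius reading is 5/9·x - 17.7778.
(5/9·x - 17.7778) - x = -190.5  ⇒  (-4/9)·x = -172.722  ⇒  x = 388.6250°F.
In Celsius: (388.625 - 32) × 5/9 = 198.1250°C.
In kelvin: 198.1250 + 273.15 = 471.3 K.

471.3 K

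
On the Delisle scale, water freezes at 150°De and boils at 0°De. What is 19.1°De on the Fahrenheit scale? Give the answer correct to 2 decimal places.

Linear interpolation between the fixed points: C = (19.1 - 150) × 100 / (0 - 150) = 87.2667°C.
Then 87.2667 × 1.8 + 32 = 189.08°F.

189.08°F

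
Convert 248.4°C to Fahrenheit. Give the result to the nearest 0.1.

In Fahrenheit: 248.4000 × 1.8 + 32 = 479.1°F.

479.1°F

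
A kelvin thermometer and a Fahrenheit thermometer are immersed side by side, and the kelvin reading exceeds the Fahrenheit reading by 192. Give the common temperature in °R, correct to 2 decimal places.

Let x be the kelvin reading; then the Fahrenheit reading is 1.8·x - 459.67.
(1.8·x - 459.67) - x = -192  ⇒  (0.8)·x = 267.67  ⇒  x = 334.5875 K.
In Celsius: 334.5875 - 273.15 = 61.4375°C.
In Rankine: 61.4375 × 1.8 + 491.67 = 602.26°R.

602.26°R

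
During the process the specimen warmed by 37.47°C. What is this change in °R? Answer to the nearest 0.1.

67.4°R

An interval of 1°C corresponds to 1.8°R.
37.47 × 1.8 = 67.4.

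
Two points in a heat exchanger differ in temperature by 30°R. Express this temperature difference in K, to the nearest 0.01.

16.67 K

An interval of 1°R corresponds to 5/9 K.
30 × 5/9 = 16.67.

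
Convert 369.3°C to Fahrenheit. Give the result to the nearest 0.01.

696.74°F

In Fahrenheit: 369.3000 × 1.8 + 32 = 696.74°F.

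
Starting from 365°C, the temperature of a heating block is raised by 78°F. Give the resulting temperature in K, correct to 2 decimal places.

The 78°F change is an interval, so only the factor 5/9 applies: +78 × 5/9 = +43.3333°C.
Final Celsius temperature: 365.0000 + 43.3333 = 408.3333°C.
In kelvin: 408.3333 + 273.15 = 681.48 K.

681.48 K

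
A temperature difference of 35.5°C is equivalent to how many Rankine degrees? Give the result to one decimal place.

Only the scale ratio 1.8 matters for a change in temperature.
35.5 × 1.8 = 63.9.

63.9°R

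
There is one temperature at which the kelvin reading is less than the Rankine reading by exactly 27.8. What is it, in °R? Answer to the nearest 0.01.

62.55°R

Let R be the Rankine reading. The kelvin reading is K = 5/9·R.
Require K - R = -27.8: (-4/9)·R = -27.8.
R = (-27.8) / (-4/9) = 62.55.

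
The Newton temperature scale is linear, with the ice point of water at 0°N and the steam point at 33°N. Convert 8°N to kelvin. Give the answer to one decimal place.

297.4 K

Linear interpolation between the fixed points: C = (8 - 0) × 100 / (33 - 0) = 24.2424°C.
Then 24.2424 + 273.15 = 297.4 K.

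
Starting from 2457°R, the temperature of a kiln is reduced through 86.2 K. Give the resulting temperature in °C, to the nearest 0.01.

Initial temperature in Celsius: (2457 - 491.67) × 5/9 = 1091.8500°C.
The 86.2 K change is an interval; Kelvin and Celsius degrees are the same size, so ΔC = -86.2°C.
Final Celsius temperature: 1091.8500 - 86.2000 = 1005.6500°C.

1005.65°C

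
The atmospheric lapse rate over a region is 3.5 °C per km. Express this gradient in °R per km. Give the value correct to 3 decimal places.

6.300 °R/km

Since only a temperature interval is involved, the additive offset between the scales drops out.
A change of 1°C is a change of 1.8°R, so 3.5 × 1.8 = 6.300.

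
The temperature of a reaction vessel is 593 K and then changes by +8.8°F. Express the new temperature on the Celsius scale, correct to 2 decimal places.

324.74°C

Initial temperature in Celsius: 593 - 273.15 = 319.8500°C.
The 8.8°F change is an interval, so only the factor 5/9 applies: +8.8 × 5/9 = +4.8889°C.
Final Celsius temperature: 319.8500 + 4.8889 = 324.7389°C.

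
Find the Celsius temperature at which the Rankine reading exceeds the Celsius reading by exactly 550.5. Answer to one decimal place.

73.5°C

Let C be the Celsius reading. The Rankine reading is R = 1.8·C + 491.67.
Require R - C = 550.5: (0.8)·C + 491.67 = 550.5.
C = (550.5 - 491.67) / (0.8) = 73.5.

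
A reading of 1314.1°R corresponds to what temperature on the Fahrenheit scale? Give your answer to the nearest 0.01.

854.43°F

In Celsius: (1314.1 - 491.67) × 5/9 = 456.9056°C.
In Fahrenheit: 456.9056 × 1.8 + 32 = 854.43°F.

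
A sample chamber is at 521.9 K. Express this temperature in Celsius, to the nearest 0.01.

In Celsius: 521.9 - 273.15 = 248.7500°C.

248.75°C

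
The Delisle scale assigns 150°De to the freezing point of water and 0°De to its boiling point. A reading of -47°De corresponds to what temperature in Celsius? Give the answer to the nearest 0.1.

Linear interpolation between the fixed points: C = (-47 - 150) × 100 / (0 - 150) = 131.3333°C.

131.3°C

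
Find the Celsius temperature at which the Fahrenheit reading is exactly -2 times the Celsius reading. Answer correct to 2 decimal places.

-8.42°C

Let C be the Celsius reading. The Fahrenheit reading is F = 1.8·C + 32.
Require F = -2·C: 1.8·C + 32 = -2·C.
(3.8)·C = -32  ⇒  C = -8.42.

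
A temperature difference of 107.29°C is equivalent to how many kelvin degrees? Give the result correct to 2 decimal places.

107.29 K

Celsius and kelvin degrees are the same size, so the interval is unchanged: 107.29.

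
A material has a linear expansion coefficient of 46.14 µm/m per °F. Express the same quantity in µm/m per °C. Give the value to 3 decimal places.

Since only a temperature interval is involved, the additive offset between the scales drops out.
A change of 1°C is a change of 1.8°F, so per °C the value is 46.14 × 1.8 = 83.052.

83.052 µm/m per °C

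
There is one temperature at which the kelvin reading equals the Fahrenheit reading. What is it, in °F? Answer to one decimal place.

574.6°F

Let F be the Fahrenheit reading. The kelvin reading is K = 5/9·F + 255.372.
Set K = F: 5/9·F + 255.372 = F.
(-4/9)·F = -255.372  ⇒  F = 574.6.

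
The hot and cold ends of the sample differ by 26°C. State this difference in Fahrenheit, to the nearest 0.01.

46.80°F

For a temperature interval the offset drops out; only the factor 1.8 applies.
26 × 1.8 = 46.80.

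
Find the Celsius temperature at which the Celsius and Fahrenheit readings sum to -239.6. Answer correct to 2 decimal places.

Let C be the Celsius reading. The Fahrenheit reading is F = 1.8·C + 32.
Require C + F = -239.6: (2.8)·C + 32 = -239.6.
C = (-239.6 - 32) / (2.8) = -97.00.

-97.00°C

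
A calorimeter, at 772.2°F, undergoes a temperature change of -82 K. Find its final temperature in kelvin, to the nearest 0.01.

Initial temperature in Celsius: (772.2 - 32) × 5/9 = 411.2222°C.
The 82 K change is an interval; Kelvin and Celsius degrees are the same size, so ΔC = -82°C.
Final Celsius temperature: 411.2222 - 82.0000 = 329.2222°C.
In kelvin: 329.2222 + 273.15 = 602.37 K.

602.37 K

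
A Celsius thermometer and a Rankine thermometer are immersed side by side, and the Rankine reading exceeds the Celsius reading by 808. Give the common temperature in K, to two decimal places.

668.56 K

Let x be the Celsius reading; then the Rankine reading is 1.8·x + 491.67.
(1.8·x + 491.67) - x = 808  ⇒  (0.8)·x = 316.33  ⇒  x = 395.4125°C.
In kelvin: 395.4125 + 273.15 = 668.56 K.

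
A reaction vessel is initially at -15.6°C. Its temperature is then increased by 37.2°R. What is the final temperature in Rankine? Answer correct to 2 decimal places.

500.79°R

The 37.2°R change is an interval, so only the factor 5/9 applies: +37.2 × 5/9 = +20.6667°C.
Final Celsius temperature: -15.6000 + 20.6667 = 5.0667°C.
In Rankine: 5.0667 × 1.8 + 491.67 = 500.79°R.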